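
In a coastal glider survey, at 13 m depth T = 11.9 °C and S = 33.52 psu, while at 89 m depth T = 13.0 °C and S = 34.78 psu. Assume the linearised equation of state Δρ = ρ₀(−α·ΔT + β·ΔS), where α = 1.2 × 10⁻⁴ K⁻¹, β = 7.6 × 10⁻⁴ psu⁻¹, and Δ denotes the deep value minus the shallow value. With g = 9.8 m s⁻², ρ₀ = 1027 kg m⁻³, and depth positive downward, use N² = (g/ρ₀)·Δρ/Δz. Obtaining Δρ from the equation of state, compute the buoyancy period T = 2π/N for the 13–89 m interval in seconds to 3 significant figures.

ΔT = +1.1 K, ΔS = +1.26 psu (deep − shallow).
Δρ/ρ₀ = −αΔT + βΔS = -1.32 × 10⁻⁴ + 9.576 × 10⁻⁴ = 8.256 × 10⁻⁴, so Δρ ≈ 0.8479 kg m⁻³.
N² = (g/ρ₀)·Δρ/Δz = g·(Δρ/ρ₀)/Δz = 9.8 × 8.256 × 10⁻⁴ / 76 = 1.0646 × 10⁻⁴ s⁻².
N = √(1.0646 × 10⁻⁴) = 0.010318 rad s⁻¹ → T = 2π/N = 608.95 s ≈ 609 s.

609 s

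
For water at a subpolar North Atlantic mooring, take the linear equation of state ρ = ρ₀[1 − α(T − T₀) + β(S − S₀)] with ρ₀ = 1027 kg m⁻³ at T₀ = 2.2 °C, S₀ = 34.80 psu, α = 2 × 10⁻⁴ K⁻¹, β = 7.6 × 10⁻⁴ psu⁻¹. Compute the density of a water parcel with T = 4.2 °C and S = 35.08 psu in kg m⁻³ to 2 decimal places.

T − T₀ = +2.0 K, S − S₀ = +0.28 psu.
Bracket = 1 − α·(+2.0) + β·(+0.28) = 1 + (-1.872 × 10⁻⁴) = 0.9998128.
ρ = 1027 × 0.9998128 = 1026.81 kg m⁻³.

1026.81 kg m⁻³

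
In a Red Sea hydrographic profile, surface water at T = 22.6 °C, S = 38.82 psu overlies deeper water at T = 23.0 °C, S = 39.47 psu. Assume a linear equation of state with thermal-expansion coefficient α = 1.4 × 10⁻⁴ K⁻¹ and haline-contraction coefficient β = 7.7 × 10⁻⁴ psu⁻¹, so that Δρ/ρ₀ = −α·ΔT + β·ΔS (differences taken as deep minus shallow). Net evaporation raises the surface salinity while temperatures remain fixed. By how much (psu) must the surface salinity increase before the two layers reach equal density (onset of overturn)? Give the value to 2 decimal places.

Neutral buoyancy requires −α(T_deep − T_surf) + β(S_deep − S_surf′) = 0.
S_surf′ = S_deep − (α/β)·ΔT = 39.47 − (1.4 × 10⁻⁴/7.7 × 10⁻⁴)·(+0.4) = 39.3973 psu.
Increase required: 39.3973 − 38.82 = 0.5773 psu.

0.58 psu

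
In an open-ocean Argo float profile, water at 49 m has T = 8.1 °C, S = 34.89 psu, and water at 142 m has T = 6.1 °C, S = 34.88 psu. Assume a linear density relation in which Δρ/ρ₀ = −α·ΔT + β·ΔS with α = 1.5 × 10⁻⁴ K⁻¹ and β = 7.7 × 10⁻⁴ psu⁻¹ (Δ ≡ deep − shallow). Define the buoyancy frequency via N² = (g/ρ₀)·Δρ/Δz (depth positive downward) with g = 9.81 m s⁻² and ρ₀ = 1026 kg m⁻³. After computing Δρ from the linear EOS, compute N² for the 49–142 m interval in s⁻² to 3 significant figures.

3.08 × 10⁻⁵ s⁻²

ΔT = -2.0 K, ΔS = -0.01 psu (deep − shallow).
Δρ/ρ₀ = −αΔT + βΔS = 3.00 × 10⁻⁴ − 7.70 × 10⁻⁶ = 2.923 × 10⁻⁴, so Δρ ≈ 0.2999 kg m⁻³.
N² = (g/ρ₀)·Δρ/Δz = g·(Δρ/ρ₀)/Δz = 9.81 × 2.923 × 10⁻⁴ / 93 = 3.0833 × 10⁻⁵ s⁻² ≈ 3.08 × 10⁻⁵ s⁻².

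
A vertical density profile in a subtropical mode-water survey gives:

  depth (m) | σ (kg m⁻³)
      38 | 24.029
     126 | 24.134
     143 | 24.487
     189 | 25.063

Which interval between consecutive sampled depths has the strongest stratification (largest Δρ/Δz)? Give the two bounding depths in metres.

Compute the density gradient over each adjacent pair:
  38–126 m: Δρ/Δz = 0.105/88 = 1.2 × 10⁻³ kg m⁻⁴
  126–143 m: Δρ/Δz = 0.353/17 = 0.021 kg m⁻⁴
  143–189 m: Δρ/Δz = 0.576/46 = 0.013 kg m⁻⁴
The largest gradient is in the 126–143 m interval — the pycnocline.

126–143 m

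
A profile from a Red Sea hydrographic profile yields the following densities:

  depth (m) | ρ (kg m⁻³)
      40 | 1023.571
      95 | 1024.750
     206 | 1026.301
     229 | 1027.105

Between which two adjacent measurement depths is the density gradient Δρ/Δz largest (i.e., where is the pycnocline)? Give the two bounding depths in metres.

206–229 m

Compute the density gradient over each adjacent pair:
  40–95 m: Δρ/Δz = 1.179/55 = 0.021 kg m⁻⁴
  95–206 m: Δρ/Δz = 1.551/111 = 0.014 kg m⁻⁴
  206–229 m: Δρ/Δz = 0.804/23 = 0.035 kg m⁻⁴
The largest gradient is in the 206–229 m interval — the pycnocline.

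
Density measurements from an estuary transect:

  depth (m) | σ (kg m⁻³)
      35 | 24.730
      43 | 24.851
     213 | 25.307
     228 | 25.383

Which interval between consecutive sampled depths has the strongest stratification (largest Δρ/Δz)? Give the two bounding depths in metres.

Compute the density gradient over each adjacent pair:
  35–43 m: Δρ/Δz = 0.121/8 = 0.015 kg m⁻⁴
  43–213 m: Δρ/Δz = 0.456/170 = 2.7 × 10⁻³ kg m⁻⁴
  213–228 m: Δρ/Δz = 0.076/15 = 5.1 × 10⁻³ kg m⁻⁴
The largest gradient is in the 35–43 m interval — the pycnocline.

35–43 m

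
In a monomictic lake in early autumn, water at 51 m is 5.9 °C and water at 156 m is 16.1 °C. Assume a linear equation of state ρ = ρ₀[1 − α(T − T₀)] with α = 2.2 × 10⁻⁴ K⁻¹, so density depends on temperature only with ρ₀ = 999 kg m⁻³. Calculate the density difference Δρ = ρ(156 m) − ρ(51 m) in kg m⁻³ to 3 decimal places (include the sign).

ΔT = +10.2 K, Δρ/ρ₀ = −αΔT = -2.244 × 10⁻³.
Δρ = 999 × (-2.244 × 10⁻³) = -2.242 kg m⁻³.
Negative Δρ: lighter below, statically unstable.

-2.242 kg m⁻³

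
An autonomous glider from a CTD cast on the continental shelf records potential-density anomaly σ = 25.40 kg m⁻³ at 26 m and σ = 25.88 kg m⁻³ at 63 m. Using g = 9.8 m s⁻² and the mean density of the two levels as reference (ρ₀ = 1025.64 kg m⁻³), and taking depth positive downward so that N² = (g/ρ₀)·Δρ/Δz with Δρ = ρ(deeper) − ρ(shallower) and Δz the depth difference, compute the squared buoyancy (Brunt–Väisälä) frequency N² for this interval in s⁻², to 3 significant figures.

1.24 × 10⁻⁴ s⁻²

Δρ = 1025.88 − 1025.40 = 0.48 kg m⁻³ over Δz = 63 − 26 = 37 m.
N² = (9.8/1025.64) × (0.48/37) = 1.2396 × 10⁻⁴ s⁻² ≈ 1.24 × 10⁻⁴ s⁻².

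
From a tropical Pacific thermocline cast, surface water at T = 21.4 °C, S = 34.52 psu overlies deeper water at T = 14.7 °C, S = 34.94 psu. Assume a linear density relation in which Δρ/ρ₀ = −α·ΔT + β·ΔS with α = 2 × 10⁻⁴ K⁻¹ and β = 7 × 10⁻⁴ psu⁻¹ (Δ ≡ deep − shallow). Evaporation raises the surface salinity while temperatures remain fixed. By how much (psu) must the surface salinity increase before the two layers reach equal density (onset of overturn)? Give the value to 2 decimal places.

Neutral buoyancy requires −α(T_deep − T_surf) + β(S_deep − S_surf′) = 0.
S_surf′ = S_deep − (α/β)·ΔT = 34.94 − (2 × 10⁻⁴/7 × 10⁻⁴)·(-6.7) = 36.8543 psu.
Increase required: 36.8543 − 34.52 = 2.3343 psu.

2.33 psu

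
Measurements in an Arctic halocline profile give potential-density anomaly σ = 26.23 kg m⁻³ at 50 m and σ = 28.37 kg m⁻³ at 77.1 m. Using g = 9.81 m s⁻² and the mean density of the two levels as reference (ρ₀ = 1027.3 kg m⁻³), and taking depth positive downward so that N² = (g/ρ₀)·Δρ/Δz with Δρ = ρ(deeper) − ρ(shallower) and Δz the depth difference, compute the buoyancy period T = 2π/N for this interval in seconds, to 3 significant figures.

229 s

Δρ = 1028.37 − 1026.23 = 2.14 kg m⁻³ over Δz = 77.1 − 50 = 27.1 m.
N² = (9.81/1027.3) × (2.14/27.1) = 7.5408 × 10⁻⁴ s⁻².
N = √(7.5408 × 10⁻⁴) = 0.027461 rad s⁻¹, so T = 2π/N = 228.80 s ≈ 229 s.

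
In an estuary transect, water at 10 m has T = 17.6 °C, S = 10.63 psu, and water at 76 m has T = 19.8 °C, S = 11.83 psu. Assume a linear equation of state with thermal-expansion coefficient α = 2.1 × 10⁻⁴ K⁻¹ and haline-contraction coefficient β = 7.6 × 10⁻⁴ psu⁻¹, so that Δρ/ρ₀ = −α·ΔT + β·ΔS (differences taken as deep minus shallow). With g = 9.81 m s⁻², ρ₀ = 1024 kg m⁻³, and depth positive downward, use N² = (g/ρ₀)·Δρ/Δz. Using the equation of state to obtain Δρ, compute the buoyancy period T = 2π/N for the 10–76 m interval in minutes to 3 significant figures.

12.8 min

ΔT = +2.2 K, ΔS = +1.20 psu (deep − shallow).
Δρ/ρ₀ = −αΔT + βΔS = -4.62 × 10⁻⁴ + 9.12 × 10⁻⁴ = 4.50 × 10⁻⁴, so Δρ ≈ 0.4608 kg m⁻³.
N² = (g/ρ₀)·Δρ/Δz = g·(Δρ/ρ₀)/Δz = 9.81 × 4.50 × 10⁻⁴ / 66 = 6.6886 × 10⁻⁵ s⁻².
N = √(6.6886 × 10⁻⁵) = 8.1784 × 10⁻³ rad s⁻¹ → T = 2π/N = 768.27 s = 12.804 min ≈ 12.8 min.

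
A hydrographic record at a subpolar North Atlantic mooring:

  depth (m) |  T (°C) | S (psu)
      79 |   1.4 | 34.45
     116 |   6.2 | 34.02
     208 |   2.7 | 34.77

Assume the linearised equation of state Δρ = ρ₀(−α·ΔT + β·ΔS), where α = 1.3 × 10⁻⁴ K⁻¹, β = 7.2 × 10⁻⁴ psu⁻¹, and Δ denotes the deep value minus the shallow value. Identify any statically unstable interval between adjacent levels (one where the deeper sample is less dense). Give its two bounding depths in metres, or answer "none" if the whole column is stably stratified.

Evaluate Δρ/ρ₀ = −αΔT + βΔS across each adjacent pair:
  79–116 m: −αΔT+βΔS = −(1.3 × 10⁻⁴)(+4.8)+(7.2 × 10⁻⁴)(-0.43) = -9.3 × 10⁻⁴ → UNSTABLE
  116–208 m: −αΔT+βΔS = −(1.3 × 10⁻⁴)(-3.5)+(7.2 × 10⁻⁴)(+0.75) = 1.0 × 10⁻³ → stable
The 79–116 m interval has Δρ < 0: lighter water underlies denser water.

79–116 m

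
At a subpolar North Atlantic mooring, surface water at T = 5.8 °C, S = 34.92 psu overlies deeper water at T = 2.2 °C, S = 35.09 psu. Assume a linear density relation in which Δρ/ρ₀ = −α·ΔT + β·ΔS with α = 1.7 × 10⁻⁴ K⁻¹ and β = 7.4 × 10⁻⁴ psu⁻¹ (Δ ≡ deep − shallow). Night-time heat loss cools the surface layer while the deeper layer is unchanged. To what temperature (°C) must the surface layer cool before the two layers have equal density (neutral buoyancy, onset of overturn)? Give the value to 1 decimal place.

Neutral buoyancy requires Δρ = 0, i.e. −α(T_deep − T_surf′) + β(S_deep − S_surf) = 0.
T_surf′ = T_deep − (β/α)·ΔS = 2.2 − (7.4 × 10⁻⁴/1.7 × 10⁻⁴)·(+0.17) = 1.460 °C.
Cooling required: 5.8 − (1.460) = 4.340 °C.

1.5 °C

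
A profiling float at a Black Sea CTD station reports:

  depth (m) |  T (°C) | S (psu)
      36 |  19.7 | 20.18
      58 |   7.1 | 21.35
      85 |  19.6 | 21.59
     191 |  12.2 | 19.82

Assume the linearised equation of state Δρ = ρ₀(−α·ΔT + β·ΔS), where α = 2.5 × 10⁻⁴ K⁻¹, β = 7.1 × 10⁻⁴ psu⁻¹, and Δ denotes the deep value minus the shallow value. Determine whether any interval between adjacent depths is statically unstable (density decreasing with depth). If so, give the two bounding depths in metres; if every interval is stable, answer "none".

58–85 m

Evaluate Δρ/ρ₀ = −αΔT + βΔS across each adjacent pair:
  36–58 m: −αΔT+βΔS = −(2.5 × 10⁻⁴)(-12.6)+(7.1 × 10⁻⁴)(+1.17) = 4.0 × 10⁻³ → stable
  58–85 m: −αΔT+βΔS = −(2.5 × 10⁻⁴)(+12.5)+(7.1 × 10⁻⁴)(+0.24) = -3.0 × 10⁻³ → UNSTABLE
  85–191 m: −αΔT+βΔS = −(2.5 × 10⁻⁴)(-7.4)+(7.1 × 10⁻⁴)(-1.77) = 5.9 × 10⁻⁴ → stable
The 58–85 m interval has Δρ < 0: lighter water underlies denser water.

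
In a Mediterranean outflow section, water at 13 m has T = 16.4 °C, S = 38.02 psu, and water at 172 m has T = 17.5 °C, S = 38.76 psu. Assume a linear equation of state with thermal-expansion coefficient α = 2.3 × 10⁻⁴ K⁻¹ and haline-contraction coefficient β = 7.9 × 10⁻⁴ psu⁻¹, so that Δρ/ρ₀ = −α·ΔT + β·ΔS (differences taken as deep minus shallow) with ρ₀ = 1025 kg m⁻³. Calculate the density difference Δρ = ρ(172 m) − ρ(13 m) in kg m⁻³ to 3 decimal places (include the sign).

+0.340 kg m⁻³

ΔT = +1.1 K, ΔS = +0.74 psu (deep − shallow).
Δρ/ρ₀ = −(2.3 × 10⁻⁴)(+1.1) + (7.9 × 10⁻⁴)(+0.74) = 3.316 × 10⁻⁴.
Δρ = 1025 × (3.316 × 10⁻⁴) = +0.340 kg m⁻³.
Positive Δρ: denser below, stable.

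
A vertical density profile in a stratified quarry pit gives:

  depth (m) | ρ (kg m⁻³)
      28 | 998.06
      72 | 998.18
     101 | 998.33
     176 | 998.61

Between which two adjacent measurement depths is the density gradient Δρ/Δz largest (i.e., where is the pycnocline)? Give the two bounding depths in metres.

Compute the density gradient over each adjacent pair:
  28–72 m: Δρ/Δz = 0.12/44 = 2.7 × 10⁻³ kg m⁻⁴
  72–101 m: Δρ/Δz = 0.15/29 = 5.2 × 10⁻³ kg m⁻⁴
  101–176 m: Δρ/Δz = 0.28/75 = 3.7 × 10⁻³ kg m⁻⁴
The largest gradient is in the 72–101 m interval — the pycnocline.

72–101 m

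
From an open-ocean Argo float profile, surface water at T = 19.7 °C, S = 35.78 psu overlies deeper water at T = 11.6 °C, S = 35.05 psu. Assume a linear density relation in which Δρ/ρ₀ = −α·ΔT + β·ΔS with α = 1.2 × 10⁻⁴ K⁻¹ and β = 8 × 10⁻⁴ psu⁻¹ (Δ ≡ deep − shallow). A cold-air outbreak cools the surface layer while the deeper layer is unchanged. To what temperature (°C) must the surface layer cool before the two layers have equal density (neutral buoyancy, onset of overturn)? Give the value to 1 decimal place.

Neutral buoyancy requires Δρ = 0, i.e. −α(T_deep − T_surf′) + β(S_deep − S_surf) = 0.
T_surf′ = T_deep − (β/α)·ΔS = 11.6 − (8 × 10⁻⁴/1.2 × 10⁻⁴)·(-0.73) = 16.467 °C.
Cooling required: 19.7 − (16.467) = 3.233 °C.

16.5 °C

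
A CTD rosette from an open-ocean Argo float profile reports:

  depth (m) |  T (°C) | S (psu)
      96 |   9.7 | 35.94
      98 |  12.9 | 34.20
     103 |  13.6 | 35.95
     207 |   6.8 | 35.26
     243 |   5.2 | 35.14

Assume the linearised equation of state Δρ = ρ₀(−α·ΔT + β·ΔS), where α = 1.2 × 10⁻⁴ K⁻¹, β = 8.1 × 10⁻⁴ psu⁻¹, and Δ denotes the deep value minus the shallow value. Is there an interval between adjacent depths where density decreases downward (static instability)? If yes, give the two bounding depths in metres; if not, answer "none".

96–98 m

Evaluate Δρ/ρ₀ = −αΔT + βΔS across each adjacent pair:
  96–98 m: −αΔT+βΔS = −(1.2 × 10⁻⁴)(+3.2)+(8.1 × 10⁻⁴)(-1.74) = -1.8 × 10⁻³ → UNSTABLE
  98–103 m: −αΔT+βΔS = −(1.2 × 10⁻⁴)(+0.7)+(8.1 × 10⁻⁴)(+1.75) = 1.3 × 10⁻³ → stable
  103–207 m: −αΔT+βΔS = −(1.2 × 10⁻⁴)(-6.8)+(8.1 × 10⁻⁴)(-0.69) = 2.6 × 10⁻⁴ → stable
  207–243 m: −αΔT+βΔS = −(1.2 × 10⁻⁴)(-1.6)+(8.1 × 10⁻⁴)(-0.12) = 9.5 × 10⁻⁵ → stable
The 96–98 m interval has Δρ < 0: lighter water underlies denser water.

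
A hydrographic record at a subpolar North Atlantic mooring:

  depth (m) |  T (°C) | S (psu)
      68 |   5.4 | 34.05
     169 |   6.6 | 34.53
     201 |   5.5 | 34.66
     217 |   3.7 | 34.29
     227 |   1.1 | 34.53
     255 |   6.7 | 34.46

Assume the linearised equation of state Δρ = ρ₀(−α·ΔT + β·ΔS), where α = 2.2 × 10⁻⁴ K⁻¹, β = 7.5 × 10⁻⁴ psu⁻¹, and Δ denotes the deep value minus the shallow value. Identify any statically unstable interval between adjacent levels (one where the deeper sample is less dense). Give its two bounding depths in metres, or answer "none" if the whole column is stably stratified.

227–255 m

Evaluate Δρ/ρ₀ = −αΔT + βΔS across each adjacent pair:
  68–169 m: −αΔT+βΔS = −(2.2 × 10⁻⁴)(+1.2)+(7.5 × 10⁻⁴)(+0.48) = 9.6 × 10⁻⁵ → stable
  169–201 m: −αΔT+βΔS = −(2.2 × 10⁻⁴)(-1.1)+(7.5 × 10⁻⁴)(+0.13) = 3.4 × 10⁻⁴ → stable
  201–217 m: −αΔT+βΔS = −(2.2 × 10⁻⁴)(-1.8)+(7.5 × 10⁻⁴)(-0.37) = 1.2 × 10⁻⁴ → stable
  217–227 m: −αΔT+βΔS = −(2.2 × 10⁻⁴)(-2.6)+(7.5 × 10⁻⁴)(+0.24) = 7.5 × 10⁻⁴ → stable
  227–255 m: −αΔT+βΔS = −(2.2 × 10⁻⁴)(+5.6)+(7.5 × 10⁻⁴)(-0.07) = -1.3 × 10⁻³ → UNSTABLE
The 227–255 m interval has Δρ < 0: lighter water underlies denser water.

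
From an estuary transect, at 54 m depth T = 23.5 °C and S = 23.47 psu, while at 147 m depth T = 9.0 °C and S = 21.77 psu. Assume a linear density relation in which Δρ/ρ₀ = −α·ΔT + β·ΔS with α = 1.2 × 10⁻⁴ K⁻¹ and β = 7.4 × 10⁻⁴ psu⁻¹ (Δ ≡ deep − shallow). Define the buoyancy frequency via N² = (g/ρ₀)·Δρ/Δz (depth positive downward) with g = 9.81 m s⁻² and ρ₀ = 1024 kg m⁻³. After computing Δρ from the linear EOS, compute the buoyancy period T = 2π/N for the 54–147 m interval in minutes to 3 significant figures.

14.7 min

ΔT = -14.5 K, ΔS = -1.70 psu (deep − shallow).
Δρ/ρ₀ = −αΔT + βΔS = 1.74 × 10⁻³ − 1.258 × 10⁻³ = 4.82 × 10⁻⁴, so Δρ ≈ 0.4936 kg m⁻³.
N² = (g/ρ₀)·Δρ/Δz = g·(Δρ/ρ₀)/Δz = 9.81 × 4.82 × 10⁻⁴ / 93 = 5.0843 × 10⁻⁵ s⁻².
N = √(5.0843 × 10⁻⁵) = 7.1304 × 10⁻³ rad s⁻¹ → T = 2π/N = 881.18 s = 14.686 min ≈ 14.7 min.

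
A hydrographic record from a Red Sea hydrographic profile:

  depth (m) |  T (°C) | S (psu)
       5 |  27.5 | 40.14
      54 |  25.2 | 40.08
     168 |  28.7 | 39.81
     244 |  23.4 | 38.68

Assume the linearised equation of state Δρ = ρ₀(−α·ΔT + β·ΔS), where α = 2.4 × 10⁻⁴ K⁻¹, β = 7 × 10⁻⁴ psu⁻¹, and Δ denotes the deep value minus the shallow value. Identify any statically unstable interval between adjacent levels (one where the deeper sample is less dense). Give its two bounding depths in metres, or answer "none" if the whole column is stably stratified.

54–168 m

Evaluate Δρ/ρ₀ = −αΔT + βΔS across each adjacent pair:
  5–54 m: −αΔT+βΔS = −(2.4 × 10⁻⁴)(-2.3)+(7 × 10⁻⁴)(-0.06) = 5.1 × 10⁻⁴ → stable
  54–168 m: −αΔT+βΔS = −(2.4 × 10⁻⁴)(+3.5)+(7 × 10⁻⁴)(-0.27) = -1.0 × 10⁻³ → UNSTABLE
  168–244 m: −αΔT+βΔS = −(2.4 × 10⁻⁴)(-5.3)+(7 × 10⁻⁴)(-1.13) = 4.8 × 10⁻⁴ → stable
The 54–168 m interval has Δρ < 0: lighter water underlies denser water.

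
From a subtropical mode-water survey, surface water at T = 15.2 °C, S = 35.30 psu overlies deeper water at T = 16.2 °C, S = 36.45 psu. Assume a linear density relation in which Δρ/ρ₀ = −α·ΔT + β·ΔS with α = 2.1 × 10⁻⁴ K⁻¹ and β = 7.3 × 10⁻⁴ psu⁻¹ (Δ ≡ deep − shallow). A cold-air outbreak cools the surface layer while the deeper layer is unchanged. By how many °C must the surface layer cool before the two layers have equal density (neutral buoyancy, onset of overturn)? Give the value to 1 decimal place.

3.0 °C

Neutral buoyancy requires Δρ = 0, i.e. −α(T_deep − T_surf′) + β(S_deep − S_surf) = 0.
T_surf′ = T_deep − (β/α)·ΔS = 16.2 − (7.3 × 10⁻⁴/2.1 × 10⁻⁴)·(+1.15) = 12.202 °C.
Cooling required: 15.2 − (12.202) = 2.998 °C.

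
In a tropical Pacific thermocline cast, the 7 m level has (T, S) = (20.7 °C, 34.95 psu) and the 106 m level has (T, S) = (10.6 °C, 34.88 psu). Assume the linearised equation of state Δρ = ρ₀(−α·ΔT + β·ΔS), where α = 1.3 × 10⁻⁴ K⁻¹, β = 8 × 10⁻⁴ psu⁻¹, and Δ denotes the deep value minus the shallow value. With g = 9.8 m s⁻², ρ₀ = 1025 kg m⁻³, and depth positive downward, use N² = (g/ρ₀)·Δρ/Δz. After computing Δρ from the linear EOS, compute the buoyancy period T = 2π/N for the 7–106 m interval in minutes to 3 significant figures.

ΔT = -10.1 K, ΔS = -0.07 psu (deep − shallow).
Δρ/ρ₀ = −αΔT + βΔS = 1.313 × 10⁻³ − 5.60 × 10⁻⁵ = 1.257 × 10⁻³, so Δρ ≈ 1.288 kg m⁻³.
N² = (g/ρ₀)·Δρ/Δz = g·(Δρ/ρ₀)/Δz = 9.8 × 1.257 × 10⁻³ / 99 = 1.2443 × 10⁻⁴ s⁻².
N = √(1.2443 × 10⁻⁴) = 0.011155 rad s⁻¹ → T = 2π/N = 563.26 s = 9.3877 min ≈ 9.39 min.

9.39 min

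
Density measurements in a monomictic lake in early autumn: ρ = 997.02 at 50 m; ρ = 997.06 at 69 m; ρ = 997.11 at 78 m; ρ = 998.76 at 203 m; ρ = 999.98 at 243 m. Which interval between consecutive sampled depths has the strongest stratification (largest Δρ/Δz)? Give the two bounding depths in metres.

203–243 m

Compute the density gradient over each adjacent pair:
  50–69 m: Δρ/Δz = 0.04/19 = 2.1 × 10⁻³ kg m⁻⁴
  69–78 m: Δρ/Δz = 0.05/9 = 5.6 × 10⁻³ kg m⁻⁴
  78–203 m: Δρ/Δz = 1.65/125 = 0.013 kg m⁻⁴
  203–243 m: Δρ/Δz = 1.22/40 = 0.030 kg m⁻⁴
The largest gradient is in the 203–243 m interval — the pycnocline.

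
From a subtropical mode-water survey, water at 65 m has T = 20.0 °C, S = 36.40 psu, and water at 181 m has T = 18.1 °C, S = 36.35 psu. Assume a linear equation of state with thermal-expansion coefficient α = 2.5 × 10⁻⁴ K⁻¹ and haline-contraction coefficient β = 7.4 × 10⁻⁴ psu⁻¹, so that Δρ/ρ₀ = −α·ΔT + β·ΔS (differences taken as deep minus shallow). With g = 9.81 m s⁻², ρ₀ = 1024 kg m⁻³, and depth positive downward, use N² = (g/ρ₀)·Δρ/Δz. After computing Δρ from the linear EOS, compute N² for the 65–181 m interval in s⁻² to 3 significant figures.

ΔT = -1.9 K, ΔS = -0.05 psu (deep − shallow).
Δρ/ρ₀ = −αΔT + βΔS = 4.75 × 10⁻⁴ − 3.70 × 10⁻⁵ = 4.38 × 10⁻⁴, so Δρ ≈ 0.4485 kg m⁻³.
N² = (g/ρ₀)·Δρ/Δz = g·(Δρ/ρ₀)/Δz = 9.81 × 4.38 × 10⁻⁴ / 116 = 3.7041 × 10⁻⁵ s⁻² ≈ 3.70 × 10⁻⁵ s⁻².

3.70 × 10⁻⁵ s⁻²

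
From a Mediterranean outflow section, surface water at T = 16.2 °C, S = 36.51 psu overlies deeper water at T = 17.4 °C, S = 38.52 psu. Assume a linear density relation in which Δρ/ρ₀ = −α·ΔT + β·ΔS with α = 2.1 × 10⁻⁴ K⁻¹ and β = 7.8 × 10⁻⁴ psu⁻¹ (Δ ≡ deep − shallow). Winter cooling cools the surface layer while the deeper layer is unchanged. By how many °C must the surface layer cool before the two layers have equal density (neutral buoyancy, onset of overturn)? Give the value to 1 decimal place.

Neutral buoyancy requires Δρ = 0, i.e. −α(T_deep − T_surf′) + β(S_deep − S_surf) = 0.
T_surf′ = T_deep − (β/α)·ΔS = 17.4 − (7.8 × 10⁻⁴/2.1 × 10⁻⁴)·(+2.01) = 9.934 °C.
Cooling required: 16.2 − (9.934) = 6.266 °C.

6.3 °C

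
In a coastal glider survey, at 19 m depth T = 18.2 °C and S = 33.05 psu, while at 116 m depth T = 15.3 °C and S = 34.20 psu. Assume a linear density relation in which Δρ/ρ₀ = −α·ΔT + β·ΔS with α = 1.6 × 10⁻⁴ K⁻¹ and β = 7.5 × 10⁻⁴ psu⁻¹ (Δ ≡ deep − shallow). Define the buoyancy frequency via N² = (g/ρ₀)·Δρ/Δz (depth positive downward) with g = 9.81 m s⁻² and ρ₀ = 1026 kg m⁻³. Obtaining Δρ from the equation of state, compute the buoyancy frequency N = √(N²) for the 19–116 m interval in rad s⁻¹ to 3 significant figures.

ΔT = -2.9 K, ΔS = +1.15 psu (deep − shallow).
Δρ/ρ₀ = −αΔT + βΔS = 4.64 × 10⁻⁴ + 8.625 × 10⁻⁴ = 1.3265 × 10⁻³, so Δρ ≈ 1.361 kg m⁻³.
N² = (g/ρ₀)·Δρ/Δz = g·(Δρ/ρ₀)/Δz = 9.81 × 1.3265 × 10⁻³ / 97 = 1.3415 × 10⁻⁴ s⁻².
N = √(1.3415 × 10⁻⁴) = 0.011582 rad s⁻¹ ≈ 0.0116 rad s⁻¹.

0.0116 rad s⁻¹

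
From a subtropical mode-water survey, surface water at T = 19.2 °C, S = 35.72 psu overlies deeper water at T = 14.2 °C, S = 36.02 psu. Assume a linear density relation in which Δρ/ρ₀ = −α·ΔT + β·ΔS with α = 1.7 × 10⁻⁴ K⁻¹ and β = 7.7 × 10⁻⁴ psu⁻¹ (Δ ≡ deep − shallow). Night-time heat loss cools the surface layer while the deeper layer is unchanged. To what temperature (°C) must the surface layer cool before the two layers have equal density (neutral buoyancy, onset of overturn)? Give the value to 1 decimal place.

12.8 °C

Neutral buoyancy requires Δρ = 0, i.e. −α(T_deep − T_surf′) + β(S_deep − S_surf) = 0.
T_surf′ = T_deep − (β/α)·ΔS = 14.2 − (7.7 × 10⁻⁴/1.7 × 10⁻⁴)·(+0.30) = 12.841 °C.
Cooling required: 19.2 − (12.841) = 6.359 °C.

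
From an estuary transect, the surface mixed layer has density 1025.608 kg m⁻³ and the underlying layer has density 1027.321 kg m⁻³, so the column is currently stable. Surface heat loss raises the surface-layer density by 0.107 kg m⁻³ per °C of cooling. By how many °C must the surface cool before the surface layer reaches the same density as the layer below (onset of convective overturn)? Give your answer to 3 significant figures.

Density deficit of the surface layer: 1027.321 − 1025.608 = 1.713 kg m⁻³.
Required change = 1.713 / 0.107 = 16.0 °C.

16.0 °C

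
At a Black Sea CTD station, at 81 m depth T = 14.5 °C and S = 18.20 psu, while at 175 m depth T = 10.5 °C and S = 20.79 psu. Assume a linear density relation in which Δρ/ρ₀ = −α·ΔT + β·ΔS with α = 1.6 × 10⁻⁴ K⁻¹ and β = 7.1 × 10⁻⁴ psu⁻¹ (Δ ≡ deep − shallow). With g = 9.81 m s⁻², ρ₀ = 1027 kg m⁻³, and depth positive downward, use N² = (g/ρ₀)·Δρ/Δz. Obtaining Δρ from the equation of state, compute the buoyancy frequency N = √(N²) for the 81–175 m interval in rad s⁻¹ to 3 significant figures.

0.0161 rad s⁻¹

ΔT = -4.0 K, ΔS = +2.59 psu (deep − shallow).
Δρ/ρ₀ = −αΔT + βΔS = 6.40 × 10⁻⁴ + 1.8389 × 10⁻³ = 2.4789 × 10⁻³, so Δρ ≈ 2.546 kg m⁻³.
N² = (g/ρ₀)·Δρ/Δz = g·(Δρ/ρ₀)/Δz = 9.81 × 2.4789 × 10⁻³ / 94 = 2.5870 × 10⁻⁴ s⁻².
N = √(2.5870 × 10⁻⁴) = 0.016084 rad s⁻¹ ≈ 0.0161 rad s⁻¹.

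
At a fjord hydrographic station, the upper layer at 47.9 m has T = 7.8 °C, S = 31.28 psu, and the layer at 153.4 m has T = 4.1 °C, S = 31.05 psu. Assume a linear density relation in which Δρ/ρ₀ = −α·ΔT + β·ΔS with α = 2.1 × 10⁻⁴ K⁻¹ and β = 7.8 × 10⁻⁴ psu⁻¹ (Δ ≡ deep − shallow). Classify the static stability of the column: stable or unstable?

stable

ΔT = 4.1 − 7.8 = -3.7 K and ΔS = 31.05 − 31.28 = -0.23 psu (deep − shallow).
−αΔT = 7.77 × 10⁻⁴; βΔS = -1.794 × 10⁻⁴; sum Δρ/ρ₀ = 5.976 × 10⁻⁴.
Δρ/ρ₀ > 0, so Δρ > 0: deeper water is denser → statically stable.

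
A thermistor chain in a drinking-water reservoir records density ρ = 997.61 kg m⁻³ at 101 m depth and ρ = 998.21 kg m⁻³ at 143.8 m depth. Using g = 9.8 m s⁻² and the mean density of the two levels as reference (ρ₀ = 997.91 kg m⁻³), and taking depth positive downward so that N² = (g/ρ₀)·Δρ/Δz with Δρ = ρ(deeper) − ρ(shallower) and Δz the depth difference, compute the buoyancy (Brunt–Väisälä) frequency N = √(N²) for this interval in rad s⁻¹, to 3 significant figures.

0.0117 rad s⁻¹

Δρ = 998.21 − 997.61 = 0.60 kg m⁻³ over Δz = 143.8 − 101 = 42.8 m.
N² = (9.8/997.91) × (0.60/42.8) = 1.3767 × 10⁻⁴ s⁻².
N = √(1.3767 × 10⁻⁴) = 0.011733 rad s⁻¹ ≈ 0.0117 rad s⁻¹.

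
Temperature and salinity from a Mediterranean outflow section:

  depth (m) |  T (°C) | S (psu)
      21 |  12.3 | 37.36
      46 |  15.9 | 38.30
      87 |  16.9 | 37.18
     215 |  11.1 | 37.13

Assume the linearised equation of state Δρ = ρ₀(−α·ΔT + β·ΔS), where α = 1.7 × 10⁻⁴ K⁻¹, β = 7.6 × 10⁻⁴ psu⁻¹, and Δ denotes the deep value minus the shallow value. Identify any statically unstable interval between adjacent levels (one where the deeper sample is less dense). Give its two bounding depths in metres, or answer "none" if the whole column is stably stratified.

46–87 m

Evaluate Δρ/ρ₀ = −αΔT + βΔS across each adjacent pair:
  21–46 m: −αΔT+βΔS = −(1.7 × 10⁻⁴)(+3.6)+(7.6 × 10⁻⁴)(+0.94) = 1.0 × 10⁻⁴ → stable
  46–87 m: −αΔT+βΔS = −(1.7 × 10⁻⁴)(+1.0)+(7.6 × 10⁻⁴)(-1.12) = -1.0 × 10⁻³ → UNSTABLE
  87–215 m: −αΔT+βΔS = −(1.7 × 10⁻⁴)(-5.8)+(7.6 × 10⁻⁴)(-0.05) = 9.5 × 10⁻⁴ → stable
The 46–87 m interval has Δρ < 0: lighter water underlies denser water.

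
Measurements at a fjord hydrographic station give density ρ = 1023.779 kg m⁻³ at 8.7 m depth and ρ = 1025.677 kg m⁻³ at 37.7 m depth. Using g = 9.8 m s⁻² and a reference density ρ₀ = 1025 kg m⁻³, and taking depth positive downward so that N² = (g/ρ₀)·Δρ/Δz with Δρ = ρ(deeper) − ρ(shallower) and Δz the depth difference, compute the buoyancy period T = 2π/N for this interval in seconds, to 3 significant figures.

Δρ = 1025.677 − 1023.779 = 1.898 kg m⁻³ over Δz = 37.7 − 8.7 = 29 m.
N² = (9.8/1025) × (1.898/29) = 6.2575 × 10⁻⁴ s⁻².
N = √(6.2575 × 10⁻⁴) = 0.025015 rad s⁻¹, so T = 2π/N = 251.18 s ≈ 251 s.

251 s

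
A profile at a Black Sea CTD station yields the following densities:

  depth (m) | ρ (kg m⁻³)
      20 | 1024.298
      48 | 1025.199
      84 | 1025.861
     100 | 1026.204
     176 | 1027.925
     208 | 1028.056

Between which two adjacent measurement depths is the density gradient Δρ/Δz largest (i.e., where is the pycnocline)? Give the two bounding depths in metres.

Compute the density gradient over each adjacent pair:
  20–48 m: Δρ/Δz = 0.901/28 = 0.032 kg m⁻⁴
  48–84 m: Δρ/Δz = 0.662/36 = 0.018 kg m⁻⁴
  84–100 m: Δρ/Δz = 0.343/16 = 0.021 kg m⁻⁴
  100–176 m: Δρ/Δz = 1.721/76 = 0.023 kg m⁻⁴
  176–208 m: Δρ/Δz = 0.131/32 = 4.1 × 10⁻³ kg m⁻⁴
The largest gradient is in the 20–48 m interval — the pycnocline.

20–48 m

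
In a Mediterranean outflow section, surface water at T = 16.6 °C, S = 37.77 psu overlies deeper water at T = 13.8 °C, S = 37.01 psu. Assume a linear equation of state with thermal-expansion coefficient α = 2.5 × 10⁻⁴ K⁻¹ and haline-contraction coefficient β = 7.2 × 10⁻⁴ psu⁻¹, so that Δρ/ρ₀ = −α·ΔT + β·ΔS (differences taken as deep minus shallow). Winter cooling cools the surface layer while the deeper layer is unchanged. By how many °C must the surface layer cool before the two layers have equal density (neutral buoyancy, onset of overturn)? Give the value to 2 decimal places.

Neutral buoyancy requires Δρ = 0, i.e. −α(T_deep − T_surf′) + β(S_deep − S_surf) = 0.
T_surf′ = T_deep − (β/α)·ΔS = 13.8 − (7.2 × 10⁻⁴/2.5 × 10⁻⁴)·(-0.76) = 15.9888 °C.
Cooling required: 16.6 − (15.9888) = 0.6112 °C.

0.61 °C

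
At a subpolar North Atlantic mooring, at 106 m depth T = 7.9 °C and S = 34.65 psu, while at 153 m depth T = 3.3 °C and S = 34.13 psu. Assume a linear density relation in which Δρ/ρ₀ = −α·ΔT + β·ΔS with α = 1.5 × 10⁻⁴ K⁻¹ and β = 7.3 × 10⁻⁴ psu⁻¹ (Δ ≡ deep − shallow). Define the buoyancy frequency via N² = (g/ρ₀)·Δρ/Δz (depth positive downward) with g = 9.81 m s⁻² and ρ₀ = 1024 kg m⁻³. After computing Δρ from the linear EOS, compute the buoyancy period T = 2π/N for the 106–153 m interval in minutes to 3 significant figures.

13.0 min

ΔT = -4.6 K, ΔS = -0.52 psu (deep − shallow).
Δρ/ρ₀ = −αΔT + βΔS = 6.90 × 10⁻⁴ − 3.796 × 10⁻⁴ = 3.104 × 10⁻⁴, so Δρ ≈ 0.3178 kg m⁻³.
N² = (g/ρ₀)·Δρ/Δz = g·(Δρ/ρ₀)/Δz = 9.81 × 3.104 × 10⁻⁴ / 47 = 6.4788 × 10⁻⁵ s⁻².
N = √(6.4788 × 10⁻⁵) = 8.0491 × 10⁻³ rad s⁻¹ → T = 2π/N = 780.61 s = 13.010 min ≈ 13.0 min.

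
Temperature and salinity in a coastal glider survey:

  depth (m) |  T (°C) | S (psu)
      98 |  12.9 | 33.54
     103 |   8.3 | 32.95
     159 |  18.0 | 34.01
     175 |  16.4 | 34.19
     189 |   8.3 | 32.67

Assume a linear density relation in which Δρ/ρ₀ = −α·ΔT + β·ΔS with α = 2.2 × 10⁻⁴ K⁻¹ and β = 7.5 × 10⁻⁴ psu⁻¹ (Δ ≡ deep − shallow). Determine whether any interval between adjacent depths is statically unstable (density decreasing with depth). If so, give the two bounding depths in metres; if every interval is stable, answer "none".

Evaluate Δρ/ρ₀ = −αΔT + βΔS across each adjacent pair:
  98–103 m: −αΔT+βΔS = −(2.2 × 10⁻⁴)(-4.6)+(7.5 × 10⁻⁴)(-0.59) = 5.7 × 10⁻⁴ → stable
  103–159 m: −αΔT+βΔS = −(2.2 × 10⁻⁴)(+9.7)+(7.5 × 10⁻⁴)(+1.06) = -1.3 × 10⁻³ → UNSTABLE
  159–175 m: −αΔT+βΔS = −(2.2 × 10⁻⁴)(-1.6)+(7.5 × 10⁻⁴)(+0.18) = 4.9 × 10⁻⁴ → stable
  175–189 m: −αΔT+βΔS = −(2.2 × 10⁻⁴)(-8.1)+(7.5 × 10⁻⁴)(-1.52) = 6.4 × 10⁻⁴ → stable
The 103–159 m interval has Δρ < 0: lighter water underlies denser water.

103–159 m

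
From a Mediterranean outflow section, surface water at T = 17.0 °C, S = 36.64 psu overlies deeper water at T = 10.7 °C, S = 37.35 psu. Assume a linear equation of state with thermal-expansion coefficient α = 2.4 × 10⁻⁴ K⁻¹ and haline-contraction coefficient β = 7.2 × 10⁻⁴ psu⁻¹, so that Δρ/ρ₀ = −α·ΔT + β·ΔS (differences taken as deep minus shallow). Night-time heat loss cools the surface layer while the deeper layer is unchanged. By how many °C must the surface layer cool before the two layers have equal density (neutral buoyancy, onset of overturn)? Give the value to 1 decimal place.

Neutral buoyancy requires Δρ = 0, i.e. −α(T_deep − T_surf′) + β(S_deep − S_surf) = 0.
T_surf′ = T_deep − (β/α)·ΔS = 10.7 − (7.2 × 10⁻⁴/2.4 × 10⁻⁴)·(+0.71) = 8.570 °C.
Cooling required: 17.0 − (8.570) = 8.430 °C.

8.4 °C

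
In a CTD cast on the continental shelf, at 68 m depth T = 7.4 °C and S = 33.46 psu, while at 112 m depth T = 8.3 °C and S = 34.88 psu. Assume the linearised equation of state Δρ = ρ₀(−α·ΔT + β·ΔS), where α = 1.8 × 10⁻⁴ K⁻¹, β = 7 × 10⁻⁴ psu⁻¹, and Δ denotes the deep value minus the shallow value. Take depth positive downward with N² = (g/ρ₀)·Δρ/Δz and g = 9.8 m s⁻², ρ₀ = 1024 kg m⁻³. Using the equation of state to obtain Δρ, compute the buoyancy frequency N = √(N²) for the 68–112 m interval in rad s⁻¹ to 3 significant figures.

0.0136 rad s⁻¹

ΔT = +0.9 K, ΔS = +1.42 psu (deep − shallow).
Δρ/ρ₀ = −αΔT + βΔS = -1.62 × 10⁻⁴ + 9.94 × 10⁻⁴ = 8.32 × 10⁻⁴, so Δρ ≈ 0.8520 kg m⁻³.
N² = (g/ρ₀)·Δρ/Δz = g·(Δρ/ρ₀)/Δz = 9.8 × 8.32 × 10⁻⁴ / 44 = 1.8531 × 10⁻⁴ s⁻².
N = √(1.8531 × 10⁻⁴) = 0.013613 rad s⁻¹ ≈ 0.0136 rad s⁻¹.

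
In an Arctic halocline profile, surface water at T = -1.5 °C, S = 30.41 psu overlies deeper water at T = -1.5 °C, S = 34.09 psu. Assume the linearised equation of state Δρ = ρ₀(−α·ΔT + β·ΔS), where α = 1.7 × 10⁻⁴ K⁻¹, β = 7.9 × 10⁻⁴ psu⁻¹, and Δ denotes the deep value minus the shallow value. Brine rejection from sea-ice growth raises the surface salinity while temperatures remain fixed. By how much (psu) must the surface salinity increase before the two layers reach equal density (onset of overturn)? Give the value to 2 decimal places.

3.68 psu

Neutral buoyancy requires −α(T_deep − T_surf) + β(S_deep − S_surf′) = 0.
S_surf′ = S_deep − (α/β)·ΔT = 34.09 − (1.7 × 10⁻⁴/7.9 × 10⁻⁴)·(+0.0) = 34.0900 psu.
Increase required: 34.0900 − 30.41 = 3.6800 psu.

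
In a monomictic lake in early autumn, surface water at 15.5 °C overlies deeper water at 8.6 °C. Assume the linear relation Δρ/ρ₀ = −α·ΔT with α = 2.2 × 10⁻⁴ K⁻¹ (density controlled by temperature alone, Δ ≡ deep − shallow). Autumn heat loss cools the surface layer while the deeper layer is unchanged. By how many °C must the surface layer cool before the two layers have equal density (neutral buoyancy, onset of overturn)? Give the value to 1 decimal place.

With temperature the only control, equal density requires T_surf′ = T_deep.
T_surf′ = 8.6 °C.
Cooling required: 15.5 − 8.6 = 6.9 °C.

6.9 °C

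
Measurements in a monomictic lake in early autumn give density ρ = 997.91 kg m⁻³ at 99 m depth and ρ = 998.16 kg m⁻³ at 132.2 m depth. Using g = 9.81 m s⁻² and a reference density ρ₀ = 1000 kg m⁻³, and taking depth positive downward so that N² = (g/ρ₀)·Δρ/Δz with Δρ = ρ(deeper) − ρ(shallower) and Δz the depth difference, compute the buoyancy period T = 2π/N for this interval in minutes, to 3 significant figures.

Δρ = 998.16 − 997.91 = 0.25 kg m⁻³ over Δz = 132.2 − 99 = 33.2 m.
N² = (9.81/1000) × (0.25/33.2) = 7.3870 × 10⁻⁵ s⁻².
N = √(7.3870 × 10⁻⁵) = 8.5948 × 10⁻³ rad s⁻¹, so T = 2π/N = 731.04 s = 12.184 min ≈ 12.2 min.

12.2 min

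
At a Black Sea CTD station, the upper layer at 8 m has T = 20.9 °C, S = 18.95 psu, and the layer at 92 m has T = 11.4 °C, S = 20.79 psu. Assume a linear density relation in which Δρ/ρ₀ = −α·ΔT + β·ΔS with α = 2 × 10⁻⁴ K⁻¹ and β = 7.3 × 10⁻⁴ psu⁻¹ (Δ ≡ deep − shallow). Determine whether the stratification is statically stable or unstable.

ΔT = 11.4 − 20.9 = -9.5 K and ΔS = 20.79 − 18.95 = +1.84 psu (deep − shallow).
−αΔT = 1.90 × 10⁻³; βΔS = 1.3432 × 10⁻³; sum Δρ/ρ₀ = 3.2432 × 10⁻³.
Δρ/ρ₀ > 0, so Δρ > 0: deeper water is denser → statically stable.

stable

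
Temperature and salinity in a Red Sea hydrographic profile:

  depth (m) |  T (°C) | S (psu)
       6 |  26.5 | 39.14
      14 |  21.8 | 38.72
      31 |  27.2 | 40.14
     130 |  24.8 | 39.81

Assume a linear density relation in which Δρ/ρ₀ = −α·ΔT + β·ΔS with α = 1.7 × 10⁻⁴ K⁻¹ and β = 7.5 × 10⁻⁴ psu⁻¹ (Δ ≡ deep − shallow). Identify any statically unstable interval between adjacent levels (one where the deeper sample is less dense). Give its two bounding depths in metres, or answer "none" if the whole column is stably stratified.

Evaluate Δρ/ρ₀ = −αΔT + βΔS across each adjacent pair:
  6–14 m: −αΔT+βΔS = −(1.7 × 10⁻⁴)(-4.7)+(7.5 × 10⁻⁴)(-0.42) = 4.8 × 10⁻⁴ → stable
  14–31 m: −αΔT+βΔS = −(1.7 × 10⁻⁴)(+5.4)+(7.5 × 10⁻⁴)(+1.42) = 1.5 × 10⁻⁴ → stable
  31–130 m: −αΔT+βΔS = −(1.7 × 10⁻⁴)(-2.4)+(7.5 × 10⁻⁴)(-0.33) = 1.6 × 10⁻⁴ → stable
Every interval has Δρ > 0: the column is stably stratified throughout.

none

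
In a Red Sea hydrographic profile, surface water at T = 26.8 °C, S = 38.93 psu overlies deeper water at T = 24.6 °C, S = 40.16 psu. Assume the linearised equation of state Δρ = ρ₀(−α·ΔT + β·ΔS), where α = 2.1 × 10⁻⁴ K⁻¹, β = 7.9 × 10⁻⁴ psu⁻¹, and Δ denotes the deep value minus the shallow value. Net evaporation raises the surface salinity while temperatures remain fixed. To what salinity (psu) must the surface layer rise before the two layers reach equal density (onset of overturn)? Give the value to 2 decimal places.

40.74 psu

Neutral buoyancy requires −α(T_deep − T_surf) + β(S_deep − S_surf′) = 0.
S_surf′ = S_deep − (α/β)·ΔT = 40.16 − (2.1 × 10⁻⁴/7.9 × 10⁻⁴)·(-2.2) = 40.7448 psu.
Increase required: 40.7448 − 38.93 = 1.8148 psu.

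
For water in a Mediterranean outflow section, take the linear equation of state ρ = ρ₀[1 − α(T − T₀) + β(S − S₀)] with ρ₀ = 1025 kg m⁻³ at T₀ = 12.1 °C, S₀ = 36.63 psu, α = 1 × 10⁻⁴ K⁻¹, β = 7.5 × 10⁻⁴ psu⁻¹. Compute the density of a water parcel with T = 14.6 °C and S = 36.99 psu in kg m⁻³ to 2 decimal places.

1025.02 kg m⁻³

T − T₀ = +2.5 K, S − S₀ = +0.36 psu.
Bracket = 1 − α·(+2.5) + β·(+0.36) = 1 + (2.00 × 10⁻⁵) = 1.0000200.
ρ = 1025 × 1.0000200 = 1025.02 kg m⁻³.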